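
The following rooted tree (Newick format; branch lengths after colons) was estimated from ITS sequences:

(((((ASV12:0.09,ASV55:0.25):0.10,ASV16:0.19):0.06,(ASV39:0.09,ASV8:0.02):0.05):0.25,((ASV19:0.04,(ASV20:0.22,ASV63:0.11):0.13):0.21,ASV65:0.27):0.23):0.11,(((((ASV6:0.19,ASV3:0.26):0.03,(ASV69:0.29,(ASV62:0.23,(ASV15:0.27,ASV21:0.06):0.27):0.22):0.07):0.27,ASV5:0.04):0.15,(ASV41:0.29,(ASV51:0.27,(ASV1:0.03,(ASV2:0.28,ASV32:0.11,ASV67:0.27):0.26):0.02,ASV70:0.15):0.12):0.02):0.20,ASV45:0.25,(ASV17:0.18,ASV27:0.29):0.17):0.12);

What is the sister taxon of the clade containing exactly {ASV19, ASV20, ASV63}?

ASV65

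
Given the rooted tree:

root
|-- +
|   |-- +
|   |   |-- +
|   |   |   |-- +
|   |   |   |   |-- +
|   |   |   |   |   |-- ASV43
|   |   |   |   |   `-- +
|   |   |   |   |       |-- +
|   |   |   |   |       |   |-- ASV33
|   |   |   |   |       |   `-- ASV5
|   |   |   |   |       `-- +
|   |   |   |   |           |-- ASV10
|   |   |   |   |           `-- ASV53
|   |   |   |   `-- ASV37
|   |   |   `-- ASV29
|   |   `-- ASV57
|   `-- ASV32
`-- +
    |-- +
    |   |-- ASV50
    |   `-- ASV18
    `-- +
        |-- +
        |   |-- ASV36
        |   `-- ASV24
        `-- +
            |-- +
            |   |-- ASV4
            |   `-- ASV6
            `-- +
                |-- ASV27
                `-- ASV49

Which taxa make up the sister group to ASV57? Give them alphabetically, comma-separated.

ASV57 attaches to the tree at the node subtending ((((ASV43,((ASV33,ASV5),(ASV10,ASV53))),ASV37),ASV29),ASV57).
The other lineage descending from that same node — the sister group — is (((ASV43,((ASV33,ASV5),(ASV10,ASV53))),ASV37),ASV29); its 7 tips in alphabetical order are the answer.

ASV10, ASV29, ASV33, ASV37, ASV43, ASV5, ASV53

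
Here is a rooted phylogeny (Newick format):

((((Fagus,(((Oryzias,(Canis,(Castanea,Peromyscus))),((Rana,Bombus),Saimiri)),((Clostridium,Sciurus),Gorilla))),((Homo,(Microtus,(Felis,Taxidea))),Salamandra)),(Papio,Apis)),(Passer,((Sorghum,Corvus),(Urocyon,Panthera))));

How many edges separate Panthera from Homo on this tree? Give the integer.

9

The MRCA of Panthera and Homo is the root of the tree.
From Panthera up to that node: 4 branches. From Homo up to the same node: 5 branches. Total: 4 + 5 = 9.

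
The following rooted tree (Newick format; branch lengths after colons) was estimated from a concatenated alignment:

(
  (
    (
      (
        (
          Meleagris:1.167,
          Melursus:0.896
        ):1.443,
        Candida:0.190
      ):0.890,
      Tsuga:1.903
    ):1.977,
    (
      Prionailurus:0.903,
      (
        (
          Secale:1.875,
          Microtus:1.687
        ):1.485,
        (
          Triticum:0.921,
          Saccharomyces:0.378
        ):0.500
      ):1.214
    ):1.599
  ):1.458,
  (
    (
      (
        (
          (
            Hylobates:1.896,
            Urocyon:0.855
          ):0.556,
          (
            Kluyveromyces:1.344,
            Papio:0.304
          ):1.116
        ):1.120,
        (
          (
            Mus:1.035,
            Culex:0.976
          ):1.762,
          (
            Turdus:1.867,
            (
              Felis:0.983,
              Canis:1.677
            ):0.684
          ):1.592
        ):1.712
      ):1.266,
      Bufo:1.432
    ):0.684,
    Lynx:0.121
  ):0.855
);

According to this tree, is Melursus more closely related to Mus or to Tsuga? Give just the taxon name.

The MRCA of Melursus and Tsuga subtends (((Meleagris,Melursus),Candida),Tsuga) (4 taxa).
The MRCA of Melursus and Mus is the root, subtending the entire tree (20 taxa).
The first is nested inside the second, so Melursus shares a more recent common ancestor with Tsuga.

Tsuga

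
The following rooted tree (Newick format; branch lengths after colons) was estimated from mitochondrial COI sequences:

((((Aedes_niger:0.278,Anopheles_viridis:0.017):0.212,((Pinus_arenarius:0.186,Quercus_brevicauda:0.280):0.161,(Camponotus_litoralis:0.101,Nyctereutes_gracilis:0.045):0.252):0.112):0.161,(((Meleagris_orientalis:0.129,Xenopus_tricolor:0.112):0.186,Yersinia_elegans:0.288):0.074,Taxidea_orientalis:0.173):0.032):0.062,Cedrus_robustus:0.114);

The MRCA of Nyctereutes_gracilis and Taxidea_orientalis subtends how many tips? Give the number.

The MRCA of Nyctereutes_gracilis and Taxidea_orientalis is the node subtending (((Aedes_niger,Anopheles_viridis),((Pinus_arenarius,Quercus_brevicauda),(Camponotus_litoralis,Nyctereutes_gracilis))),(((Meleagris_orientalis,Xenopus_tricolor),Yersinia_elegans),Taxidea_orientalis)).
That clade contains 10 terminal taxa: Aedes_niger, Anopheles_viridis, Camponotus_litoralis, Meleagris_orientalis, Nyctereutes_gracilis, Pinus_arenarius, Quercus_brevicauda, Taxidea_orientalis, Xenopus_tricolor, Yersinia_elegans.

10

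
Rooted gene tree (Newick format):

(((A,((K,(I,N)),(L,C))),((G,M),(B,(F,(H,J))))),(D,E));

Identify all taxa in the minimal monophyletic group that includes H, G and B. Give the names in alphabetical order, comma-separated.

B, F, G, H, J, M

Tracing H: it sits inside (H,J).
Tracing G: it sits inside (G,M).
Tracing B: it sits inside (B,(F,(H,J))).
The smallest clade enclosing all 3 is ((G,M),(B,(F,(H,J)))); the answer is its 6 terminal taxa in alphabetical order.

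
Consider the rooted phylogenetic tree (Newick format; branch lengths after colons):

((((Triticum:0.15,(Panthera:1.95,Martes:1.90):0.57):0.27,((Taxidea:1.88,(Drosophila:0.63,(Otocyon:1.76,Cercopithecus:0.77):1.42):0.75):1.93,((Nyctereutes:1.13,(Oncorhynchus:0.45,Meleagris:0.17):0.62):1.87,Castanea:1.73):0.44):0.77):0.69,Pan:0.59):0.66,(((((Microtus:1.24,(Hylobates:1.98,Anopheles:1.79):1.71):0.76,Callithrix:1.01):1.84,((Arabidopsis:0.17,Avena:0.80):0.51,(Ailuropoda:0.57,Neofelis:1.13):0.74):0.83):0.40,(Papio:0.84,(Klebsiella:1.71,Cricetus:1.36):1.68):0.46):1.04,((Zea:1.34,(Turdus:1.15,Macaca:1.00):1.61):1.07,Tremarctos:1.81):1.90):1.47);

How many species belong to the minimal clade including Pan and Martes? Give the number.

12

The MRCA of Pan and Martes is the node subtending (((Triticum,(Panthera,Martes)),((Taxidea,(Drosophila,(Otocyon,Cercopithecus))),((Nyctereutes,(Oncorhynchus,Meleagris)),Castanea))),Pan).
That clade contains 12 terminal taxa: Castanea, Cercopithecus, Drosophila, Martes, Meleagris, Nyctereutes, Oncorhynchus, Otocyon, Pan, Panthera, Taxidea, Triticum.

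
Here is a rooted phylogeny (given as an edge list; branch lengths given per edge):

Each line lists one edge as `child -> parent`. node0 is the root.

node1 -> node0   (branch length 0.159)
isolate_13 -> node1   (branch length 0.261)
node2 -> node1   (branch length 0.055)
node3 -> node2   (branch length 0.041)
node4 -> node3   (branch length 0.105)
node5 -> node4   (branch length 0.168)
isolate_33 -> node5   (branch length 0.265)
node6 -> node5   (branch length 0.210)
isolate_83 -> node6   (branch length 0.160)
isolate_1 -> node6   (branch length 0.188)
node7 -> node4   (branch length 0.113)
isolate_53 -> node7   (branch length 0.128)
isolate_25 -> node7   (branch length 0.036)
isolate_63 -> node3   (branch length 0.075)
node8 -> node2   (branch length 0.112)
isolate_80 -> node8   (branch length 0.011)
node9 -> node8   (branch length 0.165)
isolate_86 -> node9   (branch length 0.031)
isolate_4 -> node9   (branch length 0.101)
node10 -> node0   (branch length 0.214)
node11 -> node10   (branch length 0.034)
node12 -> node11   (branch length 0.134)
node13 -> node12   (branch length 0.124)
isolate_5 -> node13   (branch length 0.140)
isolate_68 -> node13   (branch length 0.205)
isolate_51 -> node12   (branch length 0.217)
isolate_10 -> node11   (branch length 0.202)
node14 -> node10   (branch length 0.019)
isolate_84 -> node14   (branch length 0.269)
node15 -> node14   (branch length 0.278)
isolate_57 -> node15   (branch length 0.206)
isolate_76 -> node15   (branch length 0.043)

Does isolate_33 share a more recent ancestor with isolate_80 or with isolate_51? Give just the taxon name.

isolate_80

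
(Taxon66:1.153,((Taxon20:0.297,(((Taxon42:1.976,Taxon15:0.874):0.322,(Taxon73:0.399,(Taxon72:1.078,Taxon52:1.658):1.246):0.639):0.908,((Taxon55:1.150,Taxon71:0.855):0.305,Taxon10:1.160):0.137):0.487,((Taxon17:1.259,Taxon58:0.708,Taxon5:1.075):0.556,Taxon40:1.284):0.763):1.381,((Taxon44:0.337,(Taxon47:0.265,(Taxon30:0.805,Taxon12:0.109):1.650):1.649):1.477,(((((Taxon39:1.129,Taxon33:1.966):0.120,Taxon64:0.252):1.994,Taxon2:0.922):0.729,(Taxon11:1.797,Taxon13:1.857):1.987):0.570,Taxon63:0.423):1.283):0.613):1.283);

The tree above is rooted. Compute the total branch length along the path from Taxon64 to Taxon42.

10.515

The path runs Taxon64 → … → MRCA → … → Taxon42; the MRCA is the node subtending ((Taxon20,(((Taxon42,Taxon15),(Taxon73,(Taxon72,Taxon52))),((Taxon55,Taxon71),Taxon10)),((Taxon17,Taxon58,Taxon5),Taxon40)),((Taxon44,(Taxon47,(Taxon30,Taxon12))),(((((Taxon39,Taxon33),Taxon64),Taxon2),(Taxon11,Taxon13)),Taxon63))).
Branch lengths along that path: 0.252 + 1.994 + 0.729 + 0.570 + 1.283 + 0.613 + 1.381 + 0.487 + 0.908 + 0.322 + 1.976 = 10.515.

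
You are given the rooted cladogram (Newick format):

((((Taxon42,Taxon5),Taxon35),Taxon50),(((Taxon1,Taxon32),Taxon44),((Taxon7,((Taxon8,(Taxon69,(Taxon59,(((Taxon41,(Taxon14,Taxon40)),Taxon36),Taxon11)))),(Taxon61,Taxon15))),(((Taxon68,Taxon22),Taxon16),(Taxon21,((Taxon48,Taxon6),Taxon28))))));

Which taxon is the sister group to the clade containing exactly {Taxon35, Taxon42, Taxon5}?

Taxon50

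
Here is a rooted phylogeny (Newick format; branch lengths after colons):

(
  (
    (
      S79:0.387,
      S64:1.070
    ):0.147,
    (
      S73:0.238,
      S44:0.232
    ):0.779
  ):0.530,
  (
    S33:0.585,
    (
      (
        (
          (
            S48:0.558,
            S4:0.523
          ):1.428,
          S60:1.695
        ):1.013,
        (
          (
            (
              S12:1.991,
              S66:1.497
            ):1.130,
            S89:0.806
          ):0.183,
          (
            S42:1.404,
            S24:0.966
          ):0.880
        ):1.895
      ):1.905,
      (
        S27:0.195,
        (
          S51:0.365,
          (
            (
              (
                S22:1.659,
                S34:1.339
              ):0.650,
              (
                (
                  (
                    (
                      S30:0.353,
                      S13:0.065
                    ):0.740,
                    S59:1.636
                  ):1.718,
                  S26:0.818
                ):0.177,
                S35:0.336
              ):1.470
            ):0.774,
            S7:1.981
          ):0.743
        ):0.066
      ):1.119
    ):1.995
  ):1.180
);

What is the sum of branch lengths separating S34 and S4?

9.560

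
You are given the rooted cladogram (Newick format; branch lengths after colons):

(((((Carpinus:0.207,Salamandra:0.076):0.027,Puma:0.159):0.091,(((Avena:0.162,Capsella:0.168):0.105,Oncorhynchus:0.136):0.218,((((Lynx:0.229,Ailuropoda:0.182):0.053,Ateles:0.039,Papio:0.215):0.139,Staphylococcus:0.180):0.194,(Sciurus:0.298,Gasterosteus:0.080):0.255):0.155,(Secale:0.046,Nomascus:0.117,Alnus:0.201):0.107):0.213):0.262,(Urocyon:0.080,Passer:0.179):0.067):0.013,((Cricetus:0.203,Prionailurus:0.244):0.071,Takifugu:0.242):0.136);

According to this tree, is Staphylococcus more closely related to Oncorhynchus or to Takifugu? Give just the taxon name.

Oncorhynchus

The MRCA of Staphylococcus and Oncorhynchus subtends (((Avena,Capsella),Oncorhynchus),((((Lynx,Ailuropoda),Ateles,Papio),Staphylococcus),(Sciurus,Gasterosteus)),(Secale,Nomascus,Alnus)) (13 taxa).
The MRCA of Staphylococcus and Takifugu is the root, subtending the entire tree (21 taxa).
The first is nested inside the second, so Staphylococcus shares a more recent common ancestor with Oncorhynchus.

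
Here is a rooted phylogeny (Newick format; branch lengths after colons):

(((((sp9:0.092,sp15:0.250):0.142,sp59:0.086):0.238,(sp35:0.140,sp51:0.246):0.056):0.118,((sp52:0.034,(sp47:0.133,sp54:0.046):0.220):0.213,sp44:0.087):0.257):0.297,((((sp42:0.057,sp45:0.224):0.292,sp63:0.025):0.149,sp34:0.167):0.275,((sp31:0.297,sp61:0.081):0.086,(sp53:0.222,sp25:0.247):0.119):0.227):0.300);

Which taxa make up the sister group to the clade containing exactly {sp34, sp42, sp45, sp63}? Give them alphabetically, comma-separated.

sp25, sp31, sp53, sp61

The clade containing exactly {sp34, sp42, sp45, sp63} attaches to the tree at the node subtending ((((sp42,sp45),sp63),sp34),((sp31,sp61),(sp53,sp25))).
The other lineage descending from that same node — the sister group — is ((sp31,sp61),(sp53,sp25)); its 4 tips in alphabetical order are the answer.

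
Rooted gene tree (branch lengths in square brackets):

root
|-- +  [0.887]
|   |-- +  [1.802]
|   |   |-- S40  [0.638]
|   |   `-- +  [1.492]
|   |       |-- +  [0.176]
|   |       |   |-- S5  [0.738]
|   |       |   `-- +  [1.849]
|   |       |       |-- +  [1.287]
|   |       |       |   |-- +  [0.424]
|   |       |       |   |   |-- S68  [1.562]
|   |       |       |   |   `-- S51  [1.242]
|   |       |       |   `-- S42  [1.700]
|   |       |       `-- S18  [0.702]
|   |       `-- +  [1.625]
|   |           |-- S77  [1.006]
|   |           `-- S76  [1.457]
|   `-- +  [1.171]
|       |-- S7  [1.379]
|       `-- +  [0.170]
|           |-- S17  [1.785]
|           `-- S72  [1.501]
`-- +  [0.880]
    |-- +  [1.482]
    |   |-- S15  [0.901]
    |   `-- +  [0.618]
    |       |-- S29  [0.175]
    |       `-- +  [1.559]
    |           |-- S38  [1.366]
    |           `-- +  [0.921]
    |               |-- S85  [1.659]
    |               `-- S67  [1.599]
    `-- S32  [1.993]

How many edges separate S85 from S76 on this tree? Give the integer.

The MRCA of S85 and S76 is the root of the tree.
From S85 up to that node: 6 branches. From S76 up to the same node: 5 branches. Total: 6 + 5 = 11.

11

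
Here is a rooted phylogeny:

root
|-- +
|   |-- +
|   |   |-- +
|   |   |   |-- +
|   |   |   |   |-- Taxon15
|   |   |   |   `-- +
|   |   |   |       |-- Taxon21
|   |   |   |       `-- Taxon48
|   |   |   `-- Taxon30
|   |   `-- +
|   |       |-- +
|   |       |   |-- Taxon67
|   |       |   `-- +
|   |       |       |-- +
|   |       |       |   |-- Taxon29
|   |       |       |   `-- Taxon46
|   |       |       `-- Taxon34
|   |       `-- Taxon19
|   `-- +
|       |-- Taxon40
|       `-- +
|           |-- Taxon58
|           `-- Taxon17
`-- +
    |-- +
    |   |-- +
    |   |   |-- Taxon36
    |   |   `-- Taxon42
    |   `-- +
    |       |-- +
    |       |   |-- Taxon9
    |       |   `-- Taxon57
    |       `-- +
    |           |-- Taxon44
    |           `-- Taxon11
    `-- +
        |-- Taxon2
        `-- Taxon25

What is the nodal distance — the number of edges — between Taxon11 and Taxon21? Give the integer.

11

The MRCA of Taxon11 and Taxon21 is the root of the tree.
From Taxon11 up to that node: 5 branches. From Taxon21 up to the same node: 6 branches. Total: 5 + 6 = 11.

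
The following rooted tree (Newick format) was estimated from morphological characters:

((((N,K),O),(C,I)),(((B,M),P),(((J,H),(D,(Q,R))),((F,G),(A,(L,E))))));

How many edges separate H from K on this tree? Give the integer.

9

The MRCA of H and K is the root of the tree.
From H up to that node: 5 branches. From K up to the same node: 4 branches. Total: 5 + 4 = 9.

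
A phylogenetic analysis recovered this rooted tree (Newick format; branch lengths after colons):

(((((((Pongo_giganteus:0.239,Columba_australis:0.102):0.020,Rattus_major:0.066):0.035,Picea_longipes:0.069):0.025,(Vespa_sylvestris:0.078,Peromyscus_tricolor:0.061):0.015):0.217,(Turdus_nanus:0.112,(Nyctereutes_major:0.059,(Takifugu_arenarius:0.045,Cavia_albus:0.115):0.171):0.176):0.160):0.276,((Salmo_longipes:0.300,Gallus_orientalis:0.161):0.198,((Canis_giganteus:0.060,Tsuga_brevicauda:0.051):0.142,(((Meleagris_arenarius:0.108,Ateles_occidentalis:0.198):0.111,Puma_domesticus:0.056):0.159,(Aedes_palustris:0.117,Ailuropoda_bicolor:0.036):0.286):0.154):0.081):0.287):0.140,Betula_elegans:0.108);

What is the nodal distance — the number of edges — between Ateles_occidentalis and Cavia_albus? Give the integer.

The MRCA of Ateles_occidentalis and Cavia_albus is the node subtending ((((((Pongo_giganteus,Columba_australis),Rattus_major),Picea_longipes),(Vespa_sylvestris,Peromyscus_tricolor)),(Turdus_nanus,(Nyctereutes_major,(Takifugu_arenarius,Cavia_albus)))),((Salmo_longipes,Gallus_orientalis),((Canis_giganteus,Tsuga_brevicauda),(((Meleagris_arenarius,Ateles_occidentalis),Puma_domesticus),(Aedes_palustris,Ailuropoda_bicolor))))).
From Ateles_occidentalis up to that node: 6 branches. From Cavia_albus up to the same node: 5 branches. Total: 6 + 5 = 11.

11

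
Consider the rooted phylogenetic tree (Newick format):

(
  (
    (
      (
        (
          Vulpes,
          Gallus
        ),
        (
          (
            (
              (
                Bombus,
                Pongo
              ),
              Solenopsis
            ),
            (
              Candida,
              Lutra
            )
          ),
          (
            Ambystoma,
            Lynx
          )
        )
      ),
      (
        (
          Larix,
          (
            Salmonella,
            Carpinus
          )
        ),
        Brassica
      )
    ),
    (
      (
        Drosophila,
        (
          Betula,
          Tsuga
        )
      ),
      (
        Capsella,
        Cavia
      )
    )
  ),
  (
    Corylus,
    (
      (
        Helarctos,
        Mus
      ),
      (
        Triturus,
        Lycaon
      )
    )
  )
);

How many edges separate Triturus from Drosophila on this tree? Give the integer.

8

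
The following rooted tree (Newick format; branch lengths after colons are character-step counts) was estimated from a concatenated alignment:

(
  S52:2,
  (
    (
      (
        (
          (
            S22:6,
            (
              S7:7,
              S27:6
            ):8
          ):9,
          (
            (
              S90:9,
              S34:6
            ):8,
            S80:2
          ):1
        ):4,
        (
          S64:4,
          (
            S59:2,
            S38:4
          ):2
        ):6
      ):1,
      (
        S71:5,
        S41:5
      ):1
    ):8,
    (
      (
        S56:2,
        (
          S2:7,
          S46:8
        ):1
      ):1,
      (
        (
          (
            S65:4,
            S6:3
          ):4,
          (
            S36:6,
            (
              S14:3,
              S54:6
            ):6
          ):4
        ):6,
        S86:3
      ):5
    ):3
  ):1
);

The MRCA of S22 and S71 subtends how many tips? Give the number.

11

The MRCA of S22 and S71 is the node subtending ((((S22,(S7,S27)),((S90,S34),S80)),(S64,(S59,S38))),(S71,S41)).
That clade contains 11 terminal taxa: S22, S27, S34, S38, S41, S59, S64, S7, S71, S80, S90.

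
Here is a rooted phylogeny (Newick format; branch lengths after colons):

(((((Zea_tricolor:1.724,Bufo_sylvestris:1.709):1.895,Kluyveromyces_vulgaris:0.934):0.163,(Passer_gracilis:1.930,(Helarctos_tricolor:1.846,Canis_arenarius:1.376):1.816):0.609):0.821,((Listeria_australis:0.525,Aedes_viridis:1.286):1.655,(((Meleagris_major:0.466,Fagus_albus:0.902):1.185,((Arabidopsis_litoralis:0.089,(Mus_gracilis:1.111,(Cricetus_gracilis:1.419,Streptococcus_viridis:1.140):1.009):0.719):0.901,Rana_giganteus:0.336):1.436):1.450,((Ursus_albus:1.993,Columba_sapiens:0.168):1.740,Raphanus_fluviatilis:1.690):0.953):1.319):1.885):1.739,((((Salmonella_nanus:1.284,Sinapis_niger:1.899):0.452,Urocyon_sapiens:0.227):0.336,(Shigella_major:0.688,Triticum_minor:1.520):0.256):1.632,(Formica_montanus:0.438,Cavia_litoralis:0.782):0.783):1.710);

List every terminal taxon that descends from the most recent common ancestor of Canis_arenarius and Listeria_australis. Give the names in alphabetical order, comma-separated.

Tracing Canis_arenarius: it sits inside (Helarctos_tricolor,Canis_arenarius).
Tracing Listeria_australis: it sits inside (Listeria_australis,Aedes_viridis).
The smallest clade enclosing both is ((((Zea_tricolor,Bufo_sylvestris),Kluyveromyces_vulgaris),(Passer_gracilis,(Helarctos_tricolor,Canis_arenarius))),((Listeria_australis,Aedes_viridis),(((Meleagris_major,Fagus_albus),((Arabidopsis_litoralis,(Mus_gracilis,(Cricetus_gracilis,Streptococcus_viridis))),Rana_giganteus)),((Ursus_albus,Columba_sapiens),Raphanus_fluviatilis)))); the answer is its 18 terminal taxa in alphabetical order.

Aedes_viridis, Arabidopsis_litoralis, Bufo_sylvestris, Canis_arenarius, Columba_sapiens, Cricetus_gracilis, Fagus_albus, Helarctos_tricolor, Kluyveromyces_vulgaris, Listeria_australis, Meleagris_major, Mus_gracilis, Passer_gracilis, Rana_giganteus, Raphanus_fluviatilis, Streptococcus_viridis, Ursus_albus, Zea_tricolor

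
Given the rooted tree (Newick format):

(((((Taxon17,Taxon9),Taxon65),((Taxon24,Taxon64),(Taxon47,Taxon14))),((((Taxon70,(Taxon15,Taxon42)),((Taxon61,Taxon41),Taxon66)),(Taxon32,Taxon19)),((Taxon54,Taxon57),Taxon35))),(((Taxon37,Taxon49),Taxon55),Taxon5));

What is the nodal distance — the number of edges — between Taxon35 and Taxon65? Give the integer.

6

The MRCA of Taxon35 and Taxon65 is the node subtending ((((Taxon17,Taxon9),Taxon65),((Taxon24,Taxon64),(Taxon47,Taxon14))),((((Taxon70,(Taxon15,Taxon42)),((Taxon61,Taxon41),Taxon66)),(Taxon32,Taxon19)),((Taxon54,Taxon57),Taxon35))).
From Taxon35 up to that node: 3 branches. From Taxon65 up to the same node: 3 branches. Total: 3 + 3 = 6.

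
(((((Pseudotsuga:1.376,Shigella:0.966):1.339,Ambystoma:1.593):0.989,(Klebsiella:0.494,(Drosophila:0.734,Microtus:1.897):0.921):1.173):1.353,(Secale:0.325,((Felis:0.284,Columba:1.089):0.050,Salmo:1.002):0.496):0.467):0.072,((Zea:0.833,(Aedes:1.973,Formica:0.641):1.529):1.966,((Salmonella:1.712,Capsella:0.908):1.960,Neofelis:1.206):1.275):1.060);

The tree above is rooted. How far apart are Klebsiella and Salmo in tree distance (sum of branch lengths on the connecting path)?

4.985

The path runs Klebsiella → … → MRCA → … → Salmo; the MRCA is the node subtending ((((Pseudotsuga,Shigella),Ambystoma),(Klebsiella,(Drosophila,Microtus))),(Secale,((Felis,Columba),Salmo))).
Branch lengths along that path: 0.494 + 1.173 + 1.353 + 0.467 + 0.496 + 1.002 = 4.985.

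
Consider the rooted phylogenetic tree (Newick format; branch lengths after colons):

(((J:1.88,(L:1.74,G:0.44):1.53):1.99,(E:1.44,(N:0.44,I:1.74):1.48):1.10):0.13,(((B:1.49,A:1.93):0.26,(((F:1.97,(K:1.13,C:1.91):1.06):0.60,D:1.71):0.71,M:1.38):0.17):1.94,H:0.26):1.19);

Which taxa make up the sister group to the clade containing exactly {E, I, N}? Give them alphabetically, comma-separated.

The clade containing exactly {E, I, N} attaches to the tree at the node subtending ((J,(L,G)),(E,(N,I))).
The other lineage descending from that same node — the sister group — is (J,(L,G)); its 3 tips in alphabetical order are the answer.

G, J, L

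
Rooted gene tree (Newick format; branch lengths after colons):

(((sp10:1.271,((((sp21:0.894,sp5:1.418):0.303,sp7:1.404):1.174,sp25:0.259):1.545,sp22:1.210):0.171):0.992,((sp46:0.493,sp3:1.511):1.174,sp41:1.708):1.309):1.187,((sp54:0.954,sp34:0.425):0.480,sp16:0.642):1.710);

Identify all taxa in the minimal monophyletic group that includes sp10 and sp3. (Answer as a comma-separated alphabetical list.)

Tracing sp10: it sits inside (sp10,((((sp21,sp5),sp7),sp25),sp22)).
Tracing sp3: it sits inside (sp46,sp3).
The smallest clade enclosing both is ((sp10,((((sp21,sp5),sp7),sp25),sp22)),((sp46,sp3),sp41)); the answer is its 9 terminal taxa in alphabetical order.

sp10, sp21, sp22, sp25, sp3, sp41, sp46, sp5, sp7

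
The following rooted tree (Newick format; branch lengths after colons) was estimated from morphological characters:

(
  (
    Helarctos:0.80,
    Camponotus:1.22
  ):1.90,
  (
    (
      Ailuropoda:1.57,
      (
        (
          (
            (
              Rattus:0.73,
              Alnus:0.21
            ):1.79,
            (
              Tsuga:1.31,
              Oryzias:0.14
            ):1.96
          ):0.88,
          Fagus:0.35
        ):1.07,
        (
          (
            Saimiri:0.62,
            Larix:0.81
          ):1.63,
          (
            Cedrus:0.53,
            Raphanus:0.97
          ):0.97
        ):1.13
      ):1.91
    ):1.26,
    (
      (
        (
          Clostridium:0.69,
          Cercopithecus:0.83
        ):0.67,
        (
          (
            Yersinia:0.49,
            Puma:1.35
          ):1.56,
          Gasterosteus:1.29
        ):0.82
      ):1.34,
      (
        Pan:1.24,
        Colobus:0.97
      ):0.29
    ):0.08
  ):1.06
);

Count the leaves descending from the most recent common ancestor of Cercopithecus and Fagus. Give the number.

17

The MRCA of Cercopithecus and Fagus is the node subtending ((Ailuropoda,((((Rattus,Alnus),(Tsuga,Oryzias)),Fagus),((Saimiri,Larix),(Cedrus,Raphanus)))),(((Clostridium,Cercopithecus),((Yersinia,Puma),Gasterosteus)),(Pan,Colobus))).
That clade contains 17 terminal taxa: Ailuropoda, Alnus, Cedrus, Cercopithecus, Clostridium, Colobus, Fagus, Gasterosteus, Larix, Oryzias, Pan, Puma, Raphanus, Rattus, Saimiri, Tsuga, Yersinia.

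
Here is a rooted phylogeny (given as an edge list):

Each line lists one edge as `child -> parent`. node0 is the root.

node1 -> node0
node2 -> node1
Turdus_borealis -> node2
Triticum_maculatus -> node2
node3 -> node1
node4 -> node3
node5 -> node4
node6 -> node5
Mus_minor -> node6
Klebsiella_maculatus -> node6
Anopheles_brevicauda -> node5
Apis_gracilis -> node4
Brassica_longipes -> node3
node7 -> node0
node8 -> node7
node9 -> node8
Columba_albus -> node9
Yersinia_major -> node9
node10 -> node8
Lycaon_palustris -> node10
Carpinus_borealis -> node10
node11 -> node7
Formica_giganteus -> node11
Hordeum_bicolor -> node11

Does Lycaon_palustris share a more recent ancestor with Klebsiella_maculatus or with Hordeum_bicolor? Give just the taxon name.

The MRCA of Lycaon_palustris and Hordeum_bicolor subtends (((Columba_albus,Yersinia_major),(Lycaon_palustris,Carpinus_borealis)),(Formica_giganteus,Hordeum_bicolor)) (6 taxa).
The MRCA of Lycaon_palustris and Klebsiella_maculatus is the root, subtending the entire tree (13 taxa).
The first is nested inside the second, so Lycaon_palustris shares a more recent common ancestor with Hordeum_bicolor.

Hordeum_bicolor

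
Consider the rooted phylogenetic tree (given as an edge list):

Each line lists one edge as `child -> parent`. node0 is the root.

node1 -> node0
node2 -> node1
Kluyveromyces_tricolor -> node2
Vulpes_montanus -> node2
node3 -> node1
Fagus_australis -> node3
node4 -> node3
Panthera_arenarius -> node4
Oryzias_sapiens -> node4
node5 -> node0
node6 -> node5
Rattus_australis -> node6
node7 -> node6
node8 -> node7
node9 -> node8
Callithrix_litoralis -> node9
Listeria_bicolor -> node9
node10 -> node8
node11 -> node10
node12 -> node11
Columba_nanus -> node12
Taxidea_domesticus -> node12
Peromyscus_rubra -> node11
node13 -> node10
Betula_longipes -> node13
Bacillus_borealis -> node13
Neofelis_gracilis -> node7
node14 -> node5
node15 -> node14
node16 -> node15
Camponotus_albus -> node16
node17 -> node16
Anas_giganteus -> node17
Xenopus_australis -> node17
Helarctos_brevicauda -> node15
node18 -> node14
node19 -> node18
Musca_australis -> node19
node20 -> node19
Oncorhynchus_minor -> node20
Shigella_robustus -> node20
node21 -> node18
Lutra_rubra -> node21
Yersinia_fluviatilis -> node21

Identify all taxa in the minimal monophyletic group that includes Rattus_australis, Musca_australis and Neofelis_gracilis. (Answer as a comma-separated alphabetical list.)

Tracing Rattus_australis: it sits inside (Rattus_australis,(((Callithrix_litoralis,Listeria_bicolor),(((Columba_nanus,Taxidea_domesticus),Peromyscus_rubra),(Betula_longipes,Bacillus_borealis))),Neofelis_gracilis)).
Tracing Musca_australis: it sits inside (Musca_australis,(Oncorhynchus_minor,Shigella_robustus)).
Tracing Neofelis_gracilis: it sits inside (((Callithrix_litoralis,Listeria_bicolor),(((Columba_nanus,Taxidea_domesticus),Peromyscus_rubra),(Betula_longipes,Bacillus_borealis))),Neofelis_gracilis).
The smallest clade enclosing all 3 is ((Rattus_australis,(((Callithrix_litoralis,Listeria_bicolor),(((Columba_nanus,Taxidea_domesticus),Peromyscus_rubra),(Betula_longipes,Bacillus_borealis))),Neofelis_gracilis)),(((Camponotus_albus,(Anas_giganteus,Xenopus_australis)),Helarctos_brevicauda),((Musca_australis,(Oncorhynchus_minor,Shigella_robustus)),(Lutra_rubra,Yersinia_fluviatilis)))); the answer is its 18 terminal taxa in alphabetical order.

Anas_giganteus, Bacillus_borealis, Betula_longipes, Callithrix_litoralis, Camponotus_albus, Columba_nanus, Helarctos_brevicauda, Listeria_bicolor, Lutra_rubra, Musca_australis, Neofelis_gracilis, Oncorhynchus_minor, Peromyscus_rubra, Rattus_australis, Shigella_robustus, Taxidea_domesticus, Xenopus_australis, Yersinia_fluviatilis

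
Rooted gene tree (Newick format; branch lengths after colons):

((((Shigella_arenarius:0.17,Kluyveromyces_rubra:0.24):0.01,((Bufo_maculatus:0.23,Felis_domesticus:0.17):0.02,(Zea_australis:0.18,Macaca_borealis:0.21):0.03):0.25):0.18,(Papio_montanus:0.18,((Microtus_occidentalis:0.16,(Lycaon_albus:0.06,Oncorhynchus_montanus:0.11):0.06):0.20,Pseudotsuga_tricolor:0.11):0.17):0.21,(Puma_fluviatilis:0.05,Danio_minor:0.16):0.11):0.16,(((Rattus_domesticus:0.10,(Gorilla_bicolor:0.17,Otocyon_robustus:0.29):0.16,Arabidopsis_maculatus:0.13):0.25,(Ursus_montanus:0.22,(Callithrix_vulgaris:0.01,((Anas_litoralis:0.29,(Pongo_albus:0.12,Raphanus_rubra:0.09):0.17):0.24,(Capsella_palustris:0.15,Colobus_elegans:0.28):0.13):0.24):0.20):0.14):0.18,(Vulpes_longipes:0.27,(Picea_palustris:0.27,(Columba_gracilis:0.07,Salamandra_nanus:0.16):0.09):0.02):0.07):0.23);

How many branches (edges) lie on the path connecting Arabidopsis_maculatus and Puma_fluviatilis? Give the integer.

The MRCA of Arabidopsis_maculatus and Puma_fluviatilis is the root of the tree.
From Arabidopsis_maculatus up to that node: 4 branches. From Puma_fluviatilis up to the same node: 3 branches. Total: 4 + 3 = 7.

7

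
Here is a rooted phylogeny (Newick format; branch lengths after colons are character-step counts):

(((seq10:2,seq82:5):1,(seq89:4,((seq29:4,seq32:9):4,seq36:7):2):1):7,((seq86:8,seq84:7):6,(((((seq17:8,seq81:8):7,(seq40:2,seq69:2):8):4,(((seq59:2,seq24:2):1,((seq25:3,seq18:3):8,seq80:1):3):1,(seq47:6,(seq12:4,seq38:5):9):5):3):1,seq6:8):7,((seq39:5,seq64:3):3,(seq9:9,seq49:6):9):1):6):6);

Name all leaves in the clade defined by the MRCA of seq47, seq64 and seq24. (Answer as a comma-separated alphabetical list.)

Tracing seq47: it sits inside (seq47,(seq12,seq38)).
Tracing seq64: it sits inside (seq39,seq64).
Tracing seq24: it sits inside (seq59,seq24).
The smallest clade enclosing all 3 is (((((seq17,seq81),(seq40,seq69)),(((seq59,seq24),((seq25,seq18),seq80)),(seq47,(seq12,seq38)))),seq6),((seq39,seq64),(seq9,seq49))); the answer is its 17 terminal taxa in alphabetical order.

seq12, seq17, seq18, seq24, seq25, seq38, seq39, seq40, seq47, seq49, seq59, seq6, seq64, seq69, seq80, seq81, seq9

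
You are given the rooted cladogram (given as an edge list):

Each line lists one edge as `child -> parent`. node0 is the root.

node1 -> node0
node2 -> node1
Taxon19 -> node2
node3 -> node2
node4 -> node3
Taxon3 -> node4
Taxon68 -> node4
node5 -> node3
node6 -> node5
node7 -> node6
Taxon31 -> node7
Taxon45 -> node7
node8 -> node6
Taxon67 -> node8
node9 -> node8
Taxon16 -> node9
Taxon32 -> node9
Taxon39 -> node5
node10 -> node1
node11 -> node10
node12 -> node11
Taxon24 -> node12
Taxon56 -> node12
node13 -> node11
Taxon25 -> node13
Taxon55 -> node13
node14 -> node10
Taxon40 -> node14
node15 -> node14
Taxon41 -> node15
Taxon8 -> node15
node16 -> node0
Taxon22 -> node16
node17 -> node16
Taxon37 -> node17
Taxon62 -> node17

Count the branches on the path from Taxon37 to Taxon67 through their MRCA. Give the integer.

10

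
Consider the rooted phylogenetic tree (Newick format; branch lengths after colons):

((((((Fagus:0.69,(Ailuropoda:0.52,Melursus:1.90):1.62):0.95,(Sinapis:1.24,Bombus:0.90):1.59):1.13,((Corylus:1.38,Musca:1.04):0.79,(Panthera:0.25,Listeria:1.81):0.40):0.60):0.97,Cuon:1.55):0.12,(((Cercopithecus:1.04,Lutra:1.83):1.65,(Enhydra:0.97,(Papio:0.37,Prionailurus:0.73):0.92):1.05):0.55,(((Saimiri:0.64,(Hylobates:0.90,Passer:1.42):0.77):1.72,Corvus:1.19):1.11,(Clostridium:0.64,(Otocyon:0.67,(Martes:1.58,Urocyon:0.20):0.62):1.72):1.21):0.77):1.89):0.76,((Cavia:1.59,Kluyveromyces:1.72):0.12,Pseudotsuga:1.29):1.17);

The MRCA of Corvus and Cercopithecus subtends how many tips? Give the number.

13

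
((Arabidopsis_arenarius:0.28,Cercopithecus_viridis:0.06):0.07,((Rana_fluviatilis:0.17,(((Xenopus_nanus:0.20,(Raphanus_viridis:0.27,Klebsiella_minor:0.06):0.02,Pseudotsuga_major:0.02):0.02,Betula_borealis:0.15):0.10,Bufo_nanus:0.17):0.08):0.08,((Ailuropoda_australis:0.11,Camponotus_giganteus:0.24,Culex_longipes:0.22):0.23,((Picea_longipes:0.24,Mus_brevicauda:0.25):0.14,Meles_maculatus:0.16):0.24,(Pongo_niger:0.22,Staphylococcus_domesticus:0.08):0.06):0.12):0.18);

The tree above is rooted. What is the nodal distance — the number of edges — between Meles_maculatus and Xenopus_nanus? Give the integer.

8

The MRCA of Meles_maculatus and Xenopus_nanus is the node subtending ((Rana_fluviatilis,(((Xenopus_nanus,(Raphanus_viridis,Klebsiella_minor),Pseudotsuga_major),Betula_borealis),Bufo_nanus)),((Ailuropoda_australis,Camponotus_giganteus,Culex_longipes),((Picea_longipes,Mus_brevicauda),Meles_maculatus),(Pongo_niger,Staphylococcus_domesticus))).
From Meles_maculatus up to that node: 3 branches. From Xenopus_nanus up to the same node: 5 branches. Total: 3 + 5 = 8.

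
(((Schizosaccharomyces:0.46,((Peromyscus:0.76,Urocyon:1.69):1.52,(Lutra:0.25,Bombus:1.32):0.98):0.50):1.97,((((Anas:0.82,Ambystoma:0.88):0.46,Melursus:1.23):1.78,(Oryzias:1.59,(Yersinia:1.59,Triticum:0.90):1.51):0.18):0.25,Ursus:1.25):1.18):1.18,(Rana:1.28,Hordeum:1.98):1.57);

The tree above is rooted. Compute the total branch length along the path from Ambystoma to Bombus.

The path runs Ambystoma → … → MRCA → … → Bombus; the MRCA is the node subtending ((Schizosaccharomyces,((Peromyscus,Urocyon),(Lutra,Bombus))),((((Anas,Ambystoma),Melursus),(Oryzias,(Yersinia,Triticum))),Ursus)).
Branch lengths along that path: 0.88 + 0.46 + 1.78 + 0.25 + 1.18 + 1.97 + 0.50 + 0.98 + 1.32 = 9.32.

9.32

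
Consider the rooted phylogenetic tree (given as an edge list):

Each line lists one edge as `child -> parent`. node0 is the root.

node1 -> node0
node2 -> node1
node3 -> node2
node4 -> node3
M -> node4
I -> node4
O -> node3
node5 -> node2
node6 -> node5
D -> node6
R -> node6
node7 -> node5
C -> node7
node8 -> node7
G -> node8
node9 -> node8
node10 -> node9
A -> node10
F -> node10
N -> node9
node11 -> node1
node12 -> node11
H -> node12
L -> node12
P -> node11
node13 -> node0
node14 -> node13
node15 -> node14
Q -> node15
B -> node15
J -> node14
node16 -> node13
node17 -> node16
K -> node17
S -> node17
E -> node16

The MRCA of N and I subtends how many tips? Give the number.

10

The MRCA of N and I is the node subtending (((M,I),O),((D,R),(C,(G,((A,F),N))))).
That clade contains 10 terminal taxa: A, C, D, F, G, I, M, N, O, R.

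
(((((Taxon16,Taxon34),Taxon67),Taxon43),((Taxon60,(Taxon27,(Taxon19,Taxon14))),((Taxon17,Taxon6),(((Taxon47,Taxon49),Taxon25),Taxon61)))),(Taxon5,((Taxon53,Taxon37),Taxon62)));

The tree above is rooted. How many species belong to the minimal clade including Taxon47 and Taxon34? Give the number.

The MRCA of Taxon47 and Taxon34 is the node subtending ((((Taxon16,Taxon34),Taxon67),Taxon43),((Taxon60,(Taxon27,(Taxon19,Taxon14))),((Taxon17,Taxon6),(((Taxon47,Taxon49),Taxon25),Taxon61)))).
That clade contains 14 terminal taxa: Taxon14, Taxon16, Taxon17, Taxon19, Taxon25, Taxon27, Taxon34, Taxon43, Taxon47, Taxon49, Taxon6, Taxon60, Taxon61, Taxon67.

14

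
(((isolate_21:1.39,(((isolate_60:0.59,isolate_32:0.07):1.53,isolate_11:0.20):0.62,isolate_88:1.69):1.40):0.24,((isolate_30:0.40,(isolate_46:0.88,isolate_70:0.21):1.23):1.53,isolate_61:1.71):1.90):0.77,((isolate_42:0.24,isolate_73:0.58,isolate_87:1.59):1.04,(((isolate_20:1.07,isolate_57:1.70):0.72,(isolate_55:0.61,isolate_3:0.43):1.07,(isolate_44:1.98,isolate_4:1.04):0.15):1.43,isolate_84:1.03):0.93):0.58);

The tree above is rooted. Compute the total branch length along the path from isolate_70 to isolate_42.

The path runs isolate_70 → … → MRCA → … → isolate_42; the MRCA is the root of the tree.
Branch lengths along that path: 0.21 + 1.23 + 1.53 + 1.90 + 0.77 + 0.58 + 1.04 + 0.24 = 7.50.

7.50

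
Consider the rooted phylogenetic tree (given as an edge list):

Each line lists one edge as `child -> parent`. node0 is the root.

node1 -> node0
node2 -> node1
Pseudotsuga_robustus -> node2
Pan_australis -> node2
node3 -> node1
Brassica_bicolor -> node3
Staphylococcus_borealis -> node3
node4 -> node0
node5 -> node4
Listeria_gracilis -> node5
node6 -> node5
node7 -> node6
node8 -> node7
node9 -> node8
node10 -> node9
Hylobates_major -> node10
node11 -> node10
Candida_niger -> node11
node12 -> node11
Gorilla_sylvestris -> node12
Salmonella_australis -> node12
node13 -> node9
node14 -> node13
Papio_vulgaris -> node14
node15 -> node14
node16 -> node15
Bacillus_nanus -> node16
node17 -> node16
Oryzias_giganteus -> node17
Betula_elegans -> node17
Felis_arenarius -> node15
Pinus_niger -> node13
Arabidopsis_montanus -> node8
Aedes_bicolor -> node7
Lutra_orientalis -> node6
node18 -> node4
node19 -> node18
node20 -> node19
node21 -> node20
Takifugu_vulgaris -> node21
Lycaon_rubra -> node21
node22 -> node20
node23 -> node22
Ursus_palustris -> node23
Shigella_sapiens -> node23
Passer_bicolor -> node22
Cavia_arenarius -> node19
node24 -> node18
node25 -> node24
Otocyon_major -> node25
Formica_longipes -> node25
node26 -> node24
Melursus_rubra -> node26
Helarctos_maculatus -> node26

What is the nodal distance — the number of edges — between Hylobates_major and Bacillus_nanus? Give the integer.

The MRCA of Hylobates_major and Bacillus_nanus is the node subtending ((Hylobates_major,(Candida_niger,(Gorilla_sylvestris,Salmonella_australis))),((Papio_vulgaris,((Bacillus_nanus,(Oryzias_giganteus,Betula_elegans)),Felis_arenarius)),Pinus_niger)).
From Hylobates_major up to that node: 2 branches. From Bacillus_nanus up to the same node: 5 branches. Total: 2 + 5 = 7.

7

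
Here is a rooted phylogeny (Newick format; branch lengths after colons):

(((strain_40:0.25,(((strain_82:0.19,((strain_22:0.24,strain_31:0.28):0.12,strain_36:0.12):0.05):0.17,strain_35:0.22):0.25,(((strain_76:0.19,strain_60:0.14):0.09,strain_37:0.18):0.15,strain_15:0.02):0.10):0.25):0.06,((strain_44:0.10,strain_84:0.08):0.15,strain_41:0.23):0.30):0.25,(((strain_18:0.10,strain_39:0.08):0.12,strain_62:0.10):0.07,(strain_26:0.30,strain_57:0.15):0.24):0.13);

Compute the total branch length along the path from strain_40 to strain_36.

The path runs strain_40 → … → MRCA → … → strain_36; the MRCA is the node subtending (strain_40,(((strain_82,((strain_22,strain_31),strain_36)),strain_35),(((strain_76,strain_60),strain_37),strain_15))).
Branch lengths along that path: 0.25 + 0.25 + 0.25 + 0.17 + 0.05 + 0.12 = 1.09.

1.09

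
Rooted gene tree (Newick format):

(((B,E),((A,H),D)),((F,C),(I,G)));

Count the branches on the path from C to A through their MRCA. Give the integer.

The MRCA of C and A is the root of the tree.
From C up to that node: 3 branches. From A up to the same node: 4 branches. Total: 3 + 4 = 7.

7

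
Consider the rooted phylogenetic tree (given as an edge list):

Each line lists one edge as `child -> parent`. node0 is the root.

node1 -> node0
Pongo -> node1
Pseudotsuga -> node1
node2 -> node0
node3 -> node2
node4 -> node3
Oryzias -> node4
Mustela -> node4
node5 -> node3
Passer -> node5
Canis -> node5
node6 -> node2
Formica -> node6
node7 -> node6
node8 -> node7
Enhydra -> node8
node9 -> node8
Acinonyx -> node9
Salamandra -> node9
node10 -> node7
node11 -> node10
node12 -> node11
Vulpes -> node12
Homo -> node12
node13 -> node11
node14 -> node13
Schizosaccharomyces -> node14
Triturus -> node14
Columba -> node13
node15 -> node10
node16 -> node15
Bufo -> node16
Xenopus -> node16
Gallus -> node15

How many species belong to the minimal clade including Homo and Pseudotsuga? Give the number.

The MRCA of Homo and Pseudotsuga is the root, so the clade is the entire tree.
That clade contains 18 terminal taxa: Acinonyx, Bufo, Canis, Columba, Enhydra, Formica, Gallus, Homo, Mustela, Oryzias, Passer, Pongo, Pseudotsuga, Salamandra, Schizosaccharomyces, Triturus, Vulpes, Xenopus.

18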